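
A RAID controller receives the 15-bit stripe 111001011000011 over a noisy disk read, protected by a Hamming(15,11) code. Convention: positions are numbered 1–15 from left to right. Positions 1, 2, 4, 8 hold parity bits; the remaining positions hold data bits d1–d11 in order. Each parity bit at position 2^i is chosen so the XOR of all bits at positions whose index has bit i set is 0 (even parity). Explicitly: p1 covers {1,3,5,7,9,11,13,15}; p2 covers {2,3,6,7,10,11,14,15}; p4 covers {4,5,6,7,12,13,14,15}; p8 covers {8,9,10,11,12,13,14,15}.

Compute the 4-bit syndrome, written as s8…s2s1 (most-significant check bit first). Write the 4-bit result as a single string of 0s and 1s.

s1 (pos 1,3,5,7,9,11,13,15): 1⊕1⊕0⊕0⊕1⊕0⊕0⊕1 = 0
s2 (pos 2,3,6,7,10,11,14,15): 1⊕1⊕1⊕0⊕0⊕0⊕1⊕1 = 1
s4 (pos 4,5,6,7,12,13,14,15): 0⊕0⊕1⊕0⊕0⊕0⊕1⊕1 = 1
s8 (pos 8,9,10,11,12,13,14,15): 1⊕1⊕0⊕0⊕0⊕0⊕1⊕1 = 0
Syndrome s8…s1 = 0110 → error at position 6.

0110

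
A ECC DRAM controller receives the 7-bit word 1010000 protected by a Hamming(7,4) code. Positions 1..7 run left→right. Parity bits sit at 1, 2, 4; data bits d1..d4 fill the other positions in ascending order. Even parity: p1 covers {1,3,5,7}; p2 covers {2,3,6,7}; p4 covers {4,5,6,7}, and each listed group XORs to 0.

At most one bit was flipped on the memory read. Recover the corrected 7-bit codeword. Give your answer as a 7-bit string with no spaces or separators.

1110000

s1 (pos 1,3,5,7): 1⊕1⊕0⊕0 = 0
s2 (pos 2,3,6,7): 0⊕1⊕0⊕0 = 1
s4 (pos 4,5,6,7): 0⊕0⊕0⊕0 = 0
Syndrome s4…s1 = 010 → error at position 2.
Flip position 2: 1010000 → 1110000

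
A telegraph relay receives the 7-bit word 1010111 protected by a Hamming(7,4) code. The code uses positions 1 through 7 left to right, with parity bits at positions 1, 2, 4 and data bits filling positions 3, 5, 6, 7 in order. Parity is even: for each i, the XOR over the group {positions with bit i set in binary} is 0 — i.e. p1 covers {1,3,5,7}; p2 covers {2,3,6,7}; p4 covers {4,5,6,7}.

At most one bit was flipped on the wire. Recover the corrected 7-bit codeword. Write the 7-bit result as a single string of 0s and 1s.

s1 (pos 1,3,5,7): 1⊕1⊕1⊕1 = 0
s2 (pos 2,3,6,7): 0⊕1⊕1⊕1 = 1
s4 (pos 4,5,6,7): 0⊕1⊕1⊕1 = 1
Syndrome s4…s1 = 110 → error at position 6.
Flip position 6: 1010111 → 1010101

1010101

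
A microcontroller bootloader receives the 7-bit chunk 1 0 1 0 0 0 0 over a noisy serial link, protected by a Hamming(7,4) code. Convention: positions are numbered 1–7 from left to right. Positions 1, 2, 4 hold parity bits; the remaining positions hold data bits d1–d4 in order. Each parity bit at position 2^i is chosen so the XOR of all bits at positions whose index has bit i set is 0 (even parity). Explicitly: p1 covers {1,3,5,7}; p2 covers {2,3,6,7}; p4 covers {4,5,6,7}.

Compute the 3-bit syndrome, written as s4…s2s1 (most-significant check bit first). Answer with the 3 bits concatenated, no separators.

s1 (pos 1,3,5,7): 1⊕1⊕0⊕0 = 0
s2 (pos 2,3,6,7): 0⊕1⊕0⊕0 = 1
s4 (pos 4,5,6,7): 0⊕0⊕0⊕0 = 0
Syndrome s4…s1 = 010 → error at position 2.

010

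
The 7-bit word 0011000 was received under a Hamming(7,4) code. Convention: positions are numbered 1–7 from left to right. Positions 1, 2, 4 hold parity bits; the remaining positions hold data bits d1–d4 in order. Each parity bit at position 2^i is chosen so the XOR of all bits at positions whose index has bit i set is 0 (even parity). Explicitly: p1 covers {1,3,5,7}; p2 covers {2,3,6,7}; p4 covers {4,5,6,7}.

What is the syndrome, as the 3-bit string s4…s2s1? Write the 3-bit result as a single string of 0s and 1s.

111

s1 (pos 1,3,5,7): 0⊕1⊕0⊕0 = 1
s2 (pos 2,3,6,7): 0⊕1⊕0⊕0 = 1
s4 (pos 4,5,6,7): 1⊕0⊕0⊕0 = 1
Syndrome s4…s1 = 111 → error at position 7.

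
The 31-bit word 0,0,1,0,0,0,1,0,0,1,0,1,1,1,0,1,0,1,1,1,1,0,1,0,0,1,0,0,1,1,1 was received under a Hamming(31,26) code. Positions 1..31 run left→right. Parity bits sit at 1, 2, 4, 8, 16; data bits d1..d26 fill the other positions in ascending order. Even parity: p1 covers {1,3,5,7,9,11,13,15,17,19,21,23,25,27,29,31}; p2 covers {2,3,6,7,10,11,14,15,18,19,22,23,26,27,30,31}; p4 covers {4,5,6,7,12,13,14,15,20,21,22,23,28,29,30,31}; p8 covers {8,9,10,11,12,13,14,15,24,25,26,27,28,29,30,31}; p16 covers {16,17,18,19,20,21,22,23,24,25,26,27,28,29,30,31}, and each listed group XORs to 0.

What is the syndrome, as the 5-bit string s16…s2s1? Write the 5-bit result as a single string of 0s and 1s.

00000

s1 (pos 1,3,5,7,9,11,13,15,17,19,21,23,25,27,29,31): 0⊕1⊕0⊕1⊕0⊕0⊕1⊕0⊕0⊕1⊕1⊕1⊕0⊕0⊕1⊕1 = 0
s2 (pos 2,3,6,7,10,11,14,15,18,19,22,23,26,27,30,31): 0⊕1⊕0⊕1⊕1⊕0⊕1⊕0⊕1⊕1⊕0⊕1⊕1⊕0⊕1⊕1 = 0
s4 (pos 4,5,6,7,12,13,14,15,20,21,22,23,28,29,30,31): 0⊕0⊕0⊕1⊕1⊕1⊕1⊕0⊕1⊕1⊕0⊕1⊕0⊕1⊕1⊕1 = 0
s8 (pos 8,9,10,11,12,13,14,15,24,25,26,27,28,29,30,31): 0⊕0⊕1⊕0⊕1⊕1⊕1⊕0⊕0⊕0⊕1⊕0⊕0⊕1⊕1⊕1 = 0
s16 (pos 16,17,18,19,20,21,22,23,24,25,26,27,28,29,30,31): 1⊕0⊕1⊕1⊕1⊕1⊕0⊕1⊕0⊕0⊕1⊕0⊕0⊕1⊕1⊕1 = 0
Syndrome s16…s1 = 00000 → no error.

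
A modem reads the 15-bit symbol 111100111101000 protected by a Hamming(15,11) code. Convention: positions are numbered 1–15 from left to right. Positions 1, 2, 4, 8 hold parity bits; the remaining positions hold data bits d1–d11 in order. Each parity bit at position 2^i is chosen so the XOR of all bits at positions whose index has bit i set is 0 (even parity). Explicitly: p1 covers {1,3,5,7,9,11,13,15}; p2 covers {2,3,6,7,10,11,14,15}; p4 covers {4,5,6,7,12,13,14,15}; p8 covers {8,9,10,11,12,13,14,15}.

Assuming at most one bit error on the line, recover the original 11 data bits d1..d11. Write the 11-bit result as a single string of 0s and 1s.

s1 (pos 1,3,5,7,9,11,13,15): 1⊕1⊕0⊕1⊕1⊕0⊕0⊕0 = 0
s2 (pos 2,3,6,7,10,11,14,15): 1⊕1⊕0⊕1⊕1⊕0⊕0⊕0 = 0
s4 (pos 4,5,6,7,12,13,14,15): 1⊕0⊕0⊕1⊕1⊕0⊕0⊕0 = 1
s8 (pos 8,9,10,11,12,13,14,15): 1⊕1⊕1⊕0⊕1⊕0⊕0⊕0 = 0
Syndrome s8…s1 = 0100 → error at position 4.
Flip position 4: 111100111101000 → 111000111101000
Read data bits from positions 3,5,6,7,9,10,11,12,13,14,15: 10011101000

10011101000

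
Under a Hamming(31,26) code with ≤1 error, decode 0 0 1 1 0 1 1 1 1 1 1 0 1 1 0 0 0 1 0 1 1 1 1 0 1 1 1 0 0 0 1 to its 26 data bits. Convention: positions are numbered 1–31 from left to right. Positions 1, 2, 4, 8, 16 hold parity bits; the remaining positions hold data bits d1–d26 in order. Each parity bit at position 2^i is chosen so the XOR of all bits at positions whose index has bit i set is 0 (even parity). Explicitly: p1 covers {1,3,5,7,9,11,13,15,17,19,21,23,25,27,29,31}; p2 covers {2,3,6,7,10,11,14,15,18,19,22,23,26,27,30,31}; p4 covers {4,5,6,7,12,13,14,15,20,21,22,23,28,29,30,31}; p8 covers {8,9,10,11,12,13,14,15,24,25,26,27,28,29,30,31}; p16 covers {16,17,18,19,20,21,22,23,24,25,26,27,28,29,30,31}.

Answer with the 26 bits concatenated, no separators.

s1 (pos 1,3,5,7,9,11,13,15,17,19,21,23,25,27,29,31): 0⊕1⊕0⊕1⊕1⊕1⊕1⊕0⊕0⊕0⊕1⊕1⊕1⊕1⊕0⊕1 = 0
s2 (pos 2,3,6,7,10,11,14,15,18,19,22,23,26,27,30,31): 0⊕1⊕1⊕1⊕1⊕1⊕1⊕0⊕1⊕0⊕1⊕1⊕1⊕1⊕0⊕1 = 0
s4 (pos 4,5,6,7,12,13,14,15,20,21,22,23,28,29,30,31): 1⊕0⊕1⊕1⊕0⊕1⊕1⊕0⊕1⊕1⊕1⊕1⊕0⊕0⊕0⊕1 = 0
s8 (pos 8,9,10,11,12,13,14,15,24,25,26,27,28,29,30,31): 1⊕1⊕1⊕1⊕0⊕1⊕1⊕0⊕0⊕1⊕1⊕1⊕0⊕0⊕0⊕1 = 0
s16 (pos 16,17,18,19,20,21,22,23,24,25,26,27,28,29,30,31): 0⊕0⊕1⊕0⊕1⊕1⊕1⊕1⊕0⊕1⊕1⊕1⊕0⊕0⊕0⊕1 = 1
Syndrome s16…s1 = 10000 → error at position 16.
Flip position 16: 0011011111101100010111101110001 → 0011011111101101010111101110001
Read data bits from positions 3,5,6,7,9,10,11,12,13,14,15,17,18,19,20,21,22,23,24,25,26,27,28,29,30,31: 10111110110010111101110001

10111110110010111101110001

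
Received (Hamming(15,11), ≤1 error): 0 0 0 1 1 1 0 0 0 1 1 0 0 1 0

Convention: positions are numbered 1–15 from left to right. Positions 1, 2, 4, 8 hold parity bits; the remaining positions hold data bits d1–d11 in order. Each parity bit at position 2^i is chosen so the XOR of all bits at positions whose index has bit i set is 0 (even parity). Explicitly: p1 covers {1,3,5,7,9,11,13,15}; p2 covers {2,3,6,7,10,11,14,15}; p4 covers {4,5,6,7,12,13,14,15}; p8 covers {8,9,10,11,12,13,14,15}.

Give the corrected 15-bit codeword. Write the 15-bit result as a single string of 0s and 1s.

000111010110010

s1 (pos 1,3,5,7,9,11,13,15): 0⊕0⊕1⊕0⊕0⊕1⊕0⊕0 = 0
s2 (pos 2,3,6,7,10,11,14,15): 0⊕0⊕1⊕0⊕1⊕1⊕1⊕0 = 0
s4 (pos 4,5,6,7,12,13,14,15): 1⊕1⊕1⊕0⊕0⊕0⊕1⊕0 = 0
s8 (pos 8,9,10,11,12,13,14,15): 0⊕0⊕1⊕1⊕0⊕0⊕1⊕0 = 1
Syndrome s8…s1 = 1000 → error at position 8.
Flip position 8: 000111000110010 → 000111010110010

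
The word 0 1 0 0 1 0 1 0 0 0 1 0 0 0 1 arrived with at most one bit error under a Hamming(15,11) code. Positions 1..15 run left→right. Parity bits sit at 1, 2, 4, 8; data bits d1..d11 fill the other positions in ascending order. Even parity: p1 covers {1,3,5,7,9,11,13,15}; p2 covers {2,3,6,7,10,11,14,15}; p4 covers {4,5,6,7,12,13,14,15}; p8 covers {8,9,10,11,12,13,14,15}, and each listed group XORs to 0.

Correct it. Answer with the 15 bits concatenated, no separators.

010110100010001

s1 (pos 1,3,5,7,9,11,13,15): 0⊕0⊕1⊕1⊕0⊕1⊕0⊕1 = 0
s2 (pos 2,3,6,7,10,11,14,15): 1⊕0⊕0⊕1⊕0⊕1⊕0⊕1 = 0
s4 (pos 4,5,6,7,12,13,14,15): 0⊕1⊕0⊕1⊕0⊕0⊕0⊕1 = 1
s8 (pos 8,9,10,11,12,13,14,15): 0⊕0⊕0⊕1⊕0⊕0⊕0⊕1 = 0
Syndrome s8…s1 = 0100 → error at position 4.
Flip position 4: 010010100010001 → 010110100010001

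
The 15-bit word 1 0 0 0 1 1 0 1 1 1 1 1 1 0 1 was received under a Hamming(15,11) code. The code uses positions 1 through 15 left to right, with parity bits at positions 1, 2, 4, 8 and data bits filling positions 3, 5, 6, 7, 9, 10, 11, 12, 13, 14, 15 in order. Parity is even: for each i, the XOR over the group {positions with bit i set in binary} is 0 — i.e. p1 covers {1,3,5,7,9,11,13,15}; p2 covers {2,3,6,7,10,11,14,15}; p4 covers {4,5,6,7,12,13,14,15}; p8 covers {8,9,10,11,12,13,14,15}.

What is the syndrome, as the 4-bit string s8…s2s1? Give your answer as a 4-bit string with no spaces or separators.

1100

s1 (pos 1,3,5,7,9,11,13,15): 1⊕0⊕1⊕0⊕1⊕1⊕1⊕1 = 0
s2 (pos 2,3,6,7,10,11,14,15): 0⊕0⊕1⊕0⊕1⊕1⊕0⊕1 = 0
s4 (pos 4,5,6,7,12,13,14,15): 0⊕1⊕1⊕0⊕1⊕1⊕0⊕1 = 1
s8 (pos 8,9,10,11,12,13,14,15): 1⊕1⊕1⊕1⊕1⊕1⊕0⊕1 = 1
Syndrome s8…s1 = 1100 → error at position 12.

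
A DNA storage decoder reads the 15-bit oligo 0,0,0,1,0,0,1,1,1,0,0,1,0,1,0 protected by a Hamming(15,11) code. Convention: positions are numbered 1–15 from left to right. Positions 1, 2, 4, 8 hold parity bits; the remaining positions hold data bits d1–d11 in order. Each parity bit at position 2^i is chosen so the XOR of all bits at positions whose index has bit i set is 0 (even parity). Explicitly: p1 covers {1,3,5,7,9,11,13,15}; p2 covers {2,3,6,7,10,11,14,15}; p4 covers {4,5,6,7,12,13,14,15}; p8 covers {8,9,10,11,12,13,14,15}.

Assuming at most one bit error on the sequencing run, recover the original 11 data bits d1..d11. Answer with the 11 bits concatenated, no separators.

s1 (pos 1,3,5,7,9,11,13,15): 0⊕0⊕0⊕1⊕1⊕0⊕0⊕0 = 0
s2 (pos 2,3,6,7,10,11,14,15): 0⊕0⊕0⊕1⊕0⊕0⊕1⊕0 = 0
s4 (pos 4,5,6,7,12,13,14,15): 1⊕0⊕0⊕1⊕1⊕0⊕1⊕0 = 0
s8 (pos 8,9,10,11,12,13,14,15): 1⊕1⊕0⊕0⊕1⊕0⊕1⊕0 = 0
Syndrome s8…s1 = 0000 → no error.
Read data bits from positions 3,5,6,7,9,10,11,12,13,14,15: 00011001010

00011001010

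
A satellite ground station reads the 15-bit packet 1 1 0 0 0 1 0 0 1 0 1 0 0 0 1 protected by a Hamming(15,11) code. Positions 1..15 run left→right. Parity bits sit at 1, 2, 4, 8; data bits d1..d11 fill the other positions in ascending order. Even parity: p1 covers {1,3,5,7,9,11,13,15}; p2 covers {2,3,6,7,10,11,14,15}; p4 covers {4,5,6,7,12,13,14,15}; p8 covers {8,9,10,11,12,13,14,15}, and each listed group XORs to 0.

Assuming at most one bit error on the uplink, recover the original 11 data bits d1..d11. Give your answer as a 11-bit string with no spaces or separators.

00101010001

s1 (pos 1,3,5,7,9,11,13,15): 1⊕0⊕0⊕0⊕1⊕1⊕0⊕1 = 0
s2 (pos 2,3,6,7,10,11,14,15): 1⊕0⊕1⊕0⊕0⊕1⊕0⊕1 = 0
s4 (pos 4,5,6,7,12,13,14,15): 0⊕0⊕1⊕0⊕0⊕0⊕0⊕1 = 0
s8 (pos 8,9,10,11,12,13,14,15): 0⊕1⊕0⊕1⊕0⊕0⊕0⊕1 = 1
Syndrome s8…s1 = 1000 → error at position 8.
Flip position 8: 110001001010001 → 110001011010001
Read data bits from positions 3,5,6,7,9,10,11,12,13,14,15: 00101010001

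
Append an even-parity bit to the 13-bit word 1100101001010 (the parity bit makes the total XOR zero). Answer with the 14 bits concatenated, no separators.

11001010010100

XOR of the 13 data bits: 1⊕1⊕0⊕0⊕1⊕0⊕1⊕0⊕0⊕1⊕0⊕1⊕0 = 0
Parity bit = 0 (so all 14 bits XOR to 0).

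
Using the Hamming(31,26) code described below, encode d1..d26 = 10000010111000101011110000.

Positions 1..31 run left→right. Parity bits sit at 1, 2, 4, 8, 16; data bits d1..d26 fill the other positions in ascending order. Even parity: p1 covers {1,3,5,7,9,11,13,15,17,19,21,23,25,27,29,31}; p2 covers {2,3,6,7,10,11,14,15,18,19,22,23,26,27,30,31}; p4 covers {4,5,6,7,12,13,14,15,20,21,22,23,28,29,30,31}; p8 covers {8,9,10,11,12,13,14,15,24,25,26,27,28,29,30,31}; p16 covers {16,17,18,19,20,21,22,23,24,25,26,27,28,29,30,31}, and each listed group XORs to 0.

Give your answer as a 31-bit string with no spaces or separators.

0111000000101110000101011110000

Place data at non-parity positions: p1 p2 1 p4 0 0 0 p8 0 0 1 0 1 1 1 p16 0 0 0 1 0 1 0 1 1 1 1 0 0 0 0
p1 (pos 1,3,5,7,9,11,13,15,17,19,21,23,25,27,29,31): XOR of data positions = 1⊕0⊕0⊕0⊕1⊕1⊕1⊕0⊕0⊕0⊕0⊕1⊕1⊕0⊕0 = 0
p2 (pos 2,3,6,7,10,11,14,15,18,19,22,23,26,27,30,31): XOR of data positions = 1⊕0⊕0⊕0⊕1⊕1⊕1⊕0⊕0⊕1⊕0⊕1⊕1⊕0⊕0 = 1
p4 (pos 4,5,6,7,12,13,14,15,20,21,22,23,28,29,30,31): XOR of data positions = 0⊕0⊕0⊕0⊕1⊕1⊕1⊕1⊕0⊕1⊕0⊕0⊕0⊕0⊕0 = 1
p8 (pos 8,9,10,11,12,13,14,15,24,25,26,27,28,29,30,31): XOR of data positions = 0⊕0⊕1⊕0⊕1⊕1⊕1⊕1⊕1⊕1⊕1⊕0⊕0⊕0⊕0 = 0
p16 (pos 16,17,18,19,20,21,22,23,24,25,26,27,28,29,30,31): XOR of data positions = 0⊕0⊕0⊕1⊕0⊕1⊕0⊕1⊕1⊕1⊕1⊕0⊕0⊕0⊕0 = 0
Codeword: 0111000000101110000101011110000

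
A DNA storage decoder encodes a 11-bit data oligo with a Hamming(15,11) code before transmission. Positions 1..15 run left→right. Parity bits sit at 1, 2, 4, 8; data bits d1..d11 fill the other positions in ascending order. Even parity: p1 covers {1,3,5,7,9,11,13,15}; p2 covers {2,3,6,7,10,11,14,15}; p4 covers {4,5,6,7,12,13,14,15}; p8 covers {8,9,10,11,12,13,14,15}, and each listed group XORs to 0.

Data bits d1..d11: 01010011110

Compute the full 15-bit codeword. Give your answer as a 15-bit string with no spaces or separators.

Place data at non-parity positions: p1 p2 0 p4 1 0 1 p8 0 0 1 1 1 1 0
p1 (pos 1,3,5,7,9,11,13,15): XOR of data positions = 0⊕1⊕1⊕0⊕1⊕1⊕0 = 0
p2 (pos 2,3,6,7,10,11,14,15): XOR of data positions = 0⊕0⊕1⊕0⊕1⊕1⊕0 = 1
p4 (pos 4,5,6,7,12,13,14,15): XOR of data positions = 1⊕0⊕1⊕1⊕1⊕1⊕0 = 1
p8 (pos 8,9,10,11,12,13,14,15): XOR of data positions = 0⊕0⊕1⊕1⊕1⊕1⊕0 = 0
Codeword: 010110100011110

010110100011110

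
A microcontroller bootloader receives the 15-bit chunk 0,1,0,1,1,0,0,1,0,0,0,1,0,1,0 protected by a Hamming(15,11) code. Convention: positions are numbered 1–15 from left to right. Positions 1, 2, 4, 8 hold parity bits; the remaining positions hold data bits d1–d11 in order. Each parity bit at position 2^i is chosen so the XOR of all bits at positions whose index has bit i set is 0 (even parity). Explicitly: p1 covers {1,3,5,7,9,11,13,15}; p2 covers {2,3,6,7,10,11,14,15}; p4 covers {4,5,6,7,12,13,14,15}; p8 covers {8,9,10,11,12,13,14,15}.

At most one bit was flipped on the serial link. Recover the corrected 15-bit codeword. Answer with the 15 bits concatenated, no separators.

010110011001010

s1 (pos 1,3,5,7,9,11,13,15): 0⊕0⊕1⊕0⊕0⊕0⊕0⊕0 = 1
s2 (pos 2,3,6,7,10,11,14,15): 1⊕0⊕0⊕0⊕0⊕0⊕1⊕0 = 0
s4 (pos 4,5,6,7,12,13,14,15): 1⊕1⊕0⊕0⊕1⊕0⊕1⊕0 = 0
s8 (pos 8,9,10,11,12,13,14,15): 1⊕0⊕0⊕0⊕1⊕0⊕1⊕0 = 1
Syndrome s8…s1 = 1001 → error at position 9.
Flip position 9: 010110010001010 → 010110011001010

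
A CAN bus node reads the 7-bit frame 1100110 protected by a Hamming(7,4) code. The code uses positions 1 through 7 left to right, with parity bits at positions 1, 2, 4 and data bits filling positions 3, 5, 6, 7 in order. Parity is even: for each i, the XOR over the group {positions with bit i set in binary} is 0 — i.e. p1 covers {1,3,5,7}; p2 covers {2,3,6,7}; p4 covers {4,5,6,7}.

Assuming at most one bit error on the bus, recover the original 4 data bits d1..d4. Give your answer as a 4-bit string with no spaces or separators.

0110

s1 (pos 1,3,5,7): 1⊕0⊕1⊕0 = 0
s2 (pos 2,3,6,7): 1⊕0⊕1⊕0 = 0
s4 (pos 4,5,6,7): 0⊕1⊕1⊕0 = 0
Syndrome s4…s1 = 000 → no error.
Read data bits from positions 3,5,6,7: 0110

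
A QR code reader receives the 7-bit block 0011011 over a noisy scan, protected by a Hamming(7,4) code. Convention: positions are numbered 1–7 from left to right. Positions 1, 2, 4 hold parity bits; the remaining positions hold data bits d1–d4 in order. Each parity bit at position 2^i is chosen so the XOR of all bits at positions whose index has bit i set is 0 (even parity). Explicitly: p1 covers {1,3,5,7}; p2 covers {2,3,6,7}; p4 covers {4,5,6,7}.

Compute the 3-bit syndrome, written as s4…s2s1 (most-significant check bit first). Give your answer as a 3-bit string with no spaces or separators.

110

s1 (pos 1,3,5,7): 0⊕1⊕0⊕1 = 0
s2 (pos 2,3,6,7): 0⊕1⊕1⊕1 = 1
s4 (pos 4,5,6,7): 1⊕0⊕1⊕1 = 1
Syndrome s4…s1 = 110 → error at position 6.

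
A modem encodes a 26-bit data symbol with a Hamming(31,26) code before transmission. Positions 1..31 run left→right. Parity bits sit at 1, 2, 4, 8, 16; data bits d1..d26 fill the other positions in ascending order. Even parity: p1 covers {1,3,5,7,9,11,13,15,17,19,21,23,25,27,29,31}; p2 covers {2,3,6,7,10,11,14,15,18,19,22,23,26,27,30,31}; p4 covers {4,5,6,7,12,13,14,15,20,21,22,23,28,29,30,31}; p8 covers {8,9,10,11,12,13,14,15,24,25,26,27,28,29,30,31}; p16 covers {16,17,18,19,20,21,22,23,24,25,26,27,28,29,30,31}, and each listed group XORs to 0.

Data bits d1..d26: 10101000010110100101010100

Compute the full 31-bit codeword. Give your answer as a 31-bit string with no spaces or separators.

Place data at non-parity positions: p1 p2 1 p4 0 1 0 p8 1 0 0 0 0 1 0 p16 1 1 0 1 0 0 1 0 1 0 1 0 1 0 0
p1 (pos 1,3,5,7,9,11,13,15,17,19,21,23,25,27,29,31): XOR of data positions = 1⊕0⊕0⊕1⊕0⊕0⊕0⊕1⊕0⊕0⊕1⊕1⊕1⊕1⊕0 = 1
p2 (pos 2,3,6,7,10,11,14,15,18,19,22,23,26,27,30,31): XOR of data positions = 1⊕1⊕0⊕0⊕0⊕1⊕0⊕1⊕0⊕0⊕1⊕0⊕1⊕0⊕0 = 0
p4 (pos 4,5,6,7,12,13,14,15,20,21,22,23,28,29,30,31): XOR of data positions = 0⊕1⊕0⊕0⊕0⊕1⊕0⊕1⊕0⊕0⊕1⊕0⊕1⊕0⊕0 = 1
p8 (pos 8,9,10,11,12,13,14,15,24,25,26,27,28,29,30,31): XOR of data positions = 1⊕0⊕0⊕0⊕0⊕1⊕0⊕0⊕1⊕0⊕1⊕0⊕1⊕0⊕0 = 1
p16 (pos 16,17,18,19,20,21,22,23,24,25,26,27,28,29,30,31): XOR of data positions = 1⊕1⊕0⊕1⊕0⊕0⊕1⊕0⊕1⊕0⊕1⊕0⊕1⊕0⊕0 = 1
Codeword: 1011010110000101110100101010100

1011010110000101110100101010100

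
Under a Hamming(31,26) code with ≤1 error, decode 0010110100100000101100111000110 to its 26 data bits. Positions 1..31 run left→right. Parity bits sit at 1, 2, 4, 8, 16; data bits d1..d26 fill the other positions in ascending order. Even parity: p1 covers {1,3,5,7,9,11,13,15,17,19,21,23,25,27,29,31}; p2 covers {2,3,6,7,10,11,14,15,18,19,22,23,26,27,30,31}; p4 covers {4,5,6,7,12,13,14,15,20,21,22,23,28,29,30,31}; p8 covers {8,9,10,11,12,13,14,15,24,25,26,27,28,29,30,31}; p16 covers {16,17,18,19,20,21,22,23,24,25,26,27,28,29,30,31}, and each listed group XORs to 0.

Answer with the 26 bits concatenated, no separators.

11100010000101100111000110

s1 (pos 1,3,5,7,9,11,13,15,17,19,21,23,25,27,29,31): 0⊕1⊕1⊕0⊕0⊕1⊕0⊕0⊕1⊕1⊕0⊕1⊕1⊕0⊕1⊕0 = 0
s2 (pos 2,3,6,7,10,11,14,15,18,19,22,23,26,27,30,31): 0⊕1⊕1⊕0⊕0⊕1⊕0⊕0⊕0⊕1⊕0⊕1⊕0⊕0⊕1⊕0 = 0
s4 (pos 4,5,6,7,12,13,14,15,20,21,22,23,28,29,30,31): 0⊕1⊕1⊕0⊕0⊕0⊕0⊕0⊕1⊕0⊕0⊕1⊕0⊕1⊕1⊕0 = 0
s8 (pos 8,9,10,11,12,13,14,15,24,25,26,27,28,29,30,31): 1⊕0⊕0⊕1⊕0⊕0⊕0⊕0⊕1⊕1⊕0⊕0⊕0⊕1⊕1⊕0 = 0
s16 (pos 16,17,18,19,20,21,22,23,24,25,26,27,28,29,30,31): 0⊕1⊕0⊕1⊕1⊕0⊕0⊕1⊕1⊕1⊕0⊕0⊕0⊕1⊕1⊕0 = 0
Syndrome s16…s1 = 00000 → no error.
Read data bits from positions 3,5,6,7,9,10,11,12,13,14,15,17,18,19,20,21,22,23,24,25,26,27,28,29,30,31: 11100010000101100111000110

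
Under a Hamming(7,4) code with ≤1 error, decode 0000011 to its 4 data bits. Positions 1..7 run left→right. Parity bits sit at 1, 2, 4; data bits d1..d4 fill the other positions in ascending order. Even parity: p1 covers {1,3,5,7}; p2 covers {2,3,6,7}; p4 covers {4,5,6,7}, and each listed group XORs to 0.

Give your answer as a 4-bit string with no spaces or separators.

s1 (pos 1,3,5,7): 0⊕0⊕0⊕1 = 1
s2 (pos 2,3,6,7): 0⊕0⊕1⊕1 = 0
s4 (pos 4,5,6,7): 0⊕0⊕1⊕1 = 0
Syndrome s4…s1 = 001 → error at position 1.
Flip position 1: 0000011 → 1000011
Read data bits from positions 3,5,6,7: 0011

0011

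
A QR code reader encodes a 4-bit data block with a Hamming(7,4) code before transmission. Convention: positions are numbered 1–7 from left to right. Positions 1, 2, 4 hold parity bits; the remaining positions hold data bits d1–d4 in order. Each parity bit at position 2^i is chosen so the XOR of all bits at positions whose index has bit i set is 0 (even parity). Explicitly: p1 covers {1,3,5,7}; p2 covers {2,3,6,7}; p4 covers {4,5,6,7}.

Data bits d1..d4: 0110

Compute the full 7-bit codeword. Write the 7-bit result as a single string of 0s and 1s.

1100110

Place data at non-parity positions: p1 p2 0 p4 1 1 0
p1 (pos 1,3,5,7): XOR of data positions = 0⊕1⊕0 = 1
p2 (pos 2,3,6,7): XOR of data positions = 0⊕1⊕0 = 1
p4 (pos 4,5,6,7): XOR of data positions = 1⊕1⊕0 = 0
Codeword: 1100110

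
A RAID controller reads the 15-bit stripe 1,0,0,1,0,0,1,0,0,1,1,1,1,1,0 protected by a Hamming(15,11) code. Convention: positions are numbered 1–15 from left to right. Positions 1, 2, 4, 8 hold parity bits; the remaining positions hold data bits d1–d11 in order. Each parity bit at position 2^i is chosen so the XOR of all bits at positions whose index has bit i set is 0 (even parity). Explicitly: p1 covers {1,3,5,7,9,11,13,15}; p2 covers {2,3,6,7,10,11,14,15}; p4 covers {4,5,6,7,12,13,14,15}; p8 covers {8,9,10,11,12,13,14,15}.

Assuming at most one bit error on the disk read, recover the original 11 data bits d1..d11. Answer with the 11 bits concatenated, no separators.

s1 (pos 1,3,5,7,9,11,13,15): 1⊕0⊕0⊕1⊕0⊕1⊕1⊕0 = 0
s2 (pos 2,3,6,7,10,11,14,15): 0⊕0⊕0⊕1⊕1⊕1⊕1⊕0 = 0
s4 (pos 4,5,6,7,12,13,14,15): 1⊕0⊕0⊕1⊕1⊕1⊕1⊕0 = 1
s8 (pos 8,9,10,11,12,13,14,15): 0⊕0⊕1⊕1⊕1⊕1⊕1⊕0 = 1
Syndrome s8…s1 = 1100 → error at position 12.
Flip position 12: 100100100111110 → 100100100110110
Read data bits from positions 3,5,6,7,9,10,11,12,13,14,15: 00010110110

00010110110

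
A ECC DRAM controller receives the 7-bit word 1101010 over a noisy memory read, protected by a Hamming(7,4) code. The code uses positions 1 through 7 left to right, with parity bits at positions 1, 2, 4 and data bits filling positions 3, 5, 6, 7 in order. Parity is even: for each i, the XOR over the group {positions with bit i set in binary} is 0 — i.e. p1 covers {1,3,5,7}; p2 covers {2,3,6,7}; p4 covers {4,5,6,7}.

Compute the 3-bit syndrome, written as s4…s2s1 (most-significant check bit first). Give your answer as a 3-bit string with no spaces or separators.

001

s1 (pos 1,3,5,7): 1⊕0⊕0⊕0 = 1
s2 (pos 2,3,6,7): 1⊕0⊕1⊕0 = 0
s4 (pos 4,5,6,7): 1⊕0⊕1⊕0 = 0
Syndrome s4…s1 = 001 → error at position 1.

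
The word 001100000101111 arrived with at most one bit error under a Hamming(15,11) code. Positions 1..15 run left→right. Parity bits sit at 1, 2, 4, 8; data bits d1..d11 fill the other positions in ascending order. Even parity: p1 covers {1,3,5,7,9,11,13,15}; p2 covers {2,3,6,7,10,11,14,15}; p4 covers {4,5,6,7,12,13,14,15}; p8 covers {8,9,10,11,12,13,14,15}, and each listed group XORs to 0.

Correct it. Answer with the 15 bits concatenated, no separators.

001100000101011

s1 (pos 1,3,5,7,9,11,13,15): 0⊕1⊕0⊕0⊕0⊕0⊕1⊕1 = 1
s2 (pos 2,3,6,7,10,11,14,15): 0⊕1⊕0⊕0⊕1⊕0⊕1⊕1 = 0
s4 (pos 4,5,6,7,12,13,14,15): 1⊕0⊕0⊕0⊕1⊕1⊕1⊕1 = 1
s8 (pos 8,9,10,11,12,13,14,15): 0⊕0⊕1⊕0⊕1⊕1⊕1⊕1 = 1
Syndrome s8…s1 = 1101 → error at position 13.
Flip position 13: 001100000101111 → 001100000101011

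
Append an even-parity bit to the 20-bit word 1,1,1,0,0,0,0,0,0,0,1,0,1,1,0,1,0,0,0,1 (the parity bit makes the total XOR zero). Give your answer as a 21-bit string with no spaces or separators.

111000000010110100010

XOR of the 20 data bits: 1⊕1⊕1⊕0⊕0⊕0⊕0⊕0⊕0⊕0⊕1⊕0⊕1⊕1⊕0⊕1⊕0⊕0⊕0⊕1 = 0
Parity bit = 0 (so all 21 bits XOR to 0).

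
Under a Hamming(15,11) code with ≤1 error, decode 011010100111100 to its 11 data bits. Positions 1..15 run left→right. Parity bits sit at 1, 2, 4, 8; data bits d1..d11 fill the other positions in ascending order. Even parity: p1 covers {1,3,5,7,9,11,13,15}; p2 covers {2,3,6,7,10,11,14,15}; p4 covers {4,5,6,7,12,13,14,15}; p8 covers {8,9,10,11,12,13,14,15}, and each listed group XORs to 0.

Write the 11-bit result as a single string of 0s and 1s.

01010111100

s1 (pos 1,3,5,7,9,11,13,15): 0⊕1⊕1⊕1⊕0⊕1⊕1⊕0 = 1
s2 (pos 2,3,6,7,10,11,14,15): 1⊕1⊕0⊕1⊕1⊕1⊕0⊕0 = 1
s4 (pos 4,5,6,7,12,13,14,15): 0⊕1⊕0⊕1⊕1⊕1⊕0⊕0 = 0
s8 (pos 8,9,10,11,12,13,14,15): 0⊕0⊕1⊕1⊕1⊕1⊕0⊕0 = 0
Syndrome s8…s1 = 0011 → error at position 3.
Flip position 3: 011010100111100 → 010010100111100
Read data bits from positions 3,5,6,7,9,10,11,12,13,14,15: 01010111100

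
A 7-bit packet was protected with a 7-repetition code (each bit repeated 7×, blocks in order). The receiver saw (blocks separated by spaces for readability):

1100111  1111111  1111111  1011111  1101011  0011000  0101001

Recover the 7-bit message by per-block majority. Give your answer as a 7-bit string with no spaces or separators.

Block 1 (1100111): 5 ones → 1
Block 2 (1111111): 7 ones → 1
Block 3 (1111111): 7 ones → 1
Block 4 (1011111): 6 ones → 1
Block 5 (1101011): 5 ones → 1
Block 6 (0011000): 2 ones → 0
Block 7 (0101001): 3 ones → 0

1111100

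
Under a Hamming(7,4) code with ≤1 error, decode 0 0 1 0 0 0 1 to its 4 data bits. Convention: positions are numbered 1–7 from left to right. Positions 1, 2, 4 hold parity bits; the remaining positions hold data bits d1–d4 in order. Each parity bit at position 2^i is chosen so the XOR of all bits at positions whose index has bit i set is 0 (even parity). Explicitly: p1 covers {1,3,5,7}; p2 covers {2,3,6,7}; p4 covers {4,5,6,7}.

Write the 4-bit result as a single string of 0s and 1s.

s1 (pos 1,3,5,7): 0⊕1⊕0⊕1 = 0
s2 (pos 2,3,6,7): 0⊕1⊕0⊕1 = 0
s4 (pos 4,5,6,7): 0⊕0⊕0⊕1 = 1
Syndrome s4…s1 = 100 → error at position 4.
Flip position 4: 0010001 → 0011001
Read data bits from positions 3,5,6,7: 1001

1001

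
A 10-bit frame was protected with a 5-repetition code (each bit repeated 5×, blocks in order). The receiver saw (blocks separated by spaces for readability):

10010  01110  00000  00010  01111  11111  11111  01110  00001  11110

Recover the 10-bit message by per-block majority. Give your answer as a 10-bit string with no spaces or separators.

Block 1 (10010): 2 ones → 0
Block 2 (01110): 3 ones → 1
Block 3 (00000): 0 ones → 0
Block 4 (00010): 1 one → 0
Block 5 (01111): 4 ones → 1
Block 6 (11111): 5 ones → 1
Block 7 (11111): 5 ones → 1
Block 8 (01110): 3 ones → 1
Block 9 (00001): 1 one → 0
Block 10 (11110): 4 ones → 1

0100111101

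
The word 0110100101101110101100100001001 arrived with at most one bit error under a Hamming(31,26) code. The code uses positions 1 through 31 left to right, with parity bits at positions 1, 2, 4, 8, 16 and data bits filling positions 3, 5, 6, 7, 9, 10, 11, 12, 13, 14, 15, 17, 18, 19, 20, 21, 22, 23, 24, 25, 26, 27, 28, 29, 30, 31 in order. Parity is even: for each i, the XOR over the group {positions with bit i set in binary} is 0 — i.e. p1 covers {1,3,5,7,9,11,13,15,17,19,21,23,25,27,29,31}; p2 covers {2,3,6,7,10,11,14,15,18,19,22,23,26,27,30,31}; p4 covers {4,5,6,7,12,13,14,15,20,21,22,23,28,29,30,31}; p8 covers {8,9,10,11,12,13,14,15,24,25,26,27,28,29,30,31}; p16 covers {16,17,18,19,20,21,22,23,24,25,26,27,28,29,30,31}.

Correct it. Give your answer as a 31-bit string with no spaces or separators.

s1 (pos 1,3,5,7,9,11,13,15,17,19,21,23,25,27,29,31): 0⊕1⊕1⊕0⊕0⊕1⊕1⊕1⊕1⊕1⊕0⊕1⊕0⊕0⊕0⊕1 = 1
s2 (pos 2,3,6,7,10,11,14,15,18,19,22,23,26,27,30,31): 1⊕1⊕0⊕0⊕1⊕1⊕1⊕1⊕0⊕1⊕0⊕1⊕0⊕0⊕0⊕1 = 1
s4 (pos 4,5,6,7,12,13,14,15,20,21,22,23,28,29,30,31): 0⊕1⊕0⊕0⊕0⊕1⊕1⊕1⊕1⊕0⊕0⊕1⊕1⊕0⊕0⊕1 = 0
s8 (pos 8,9,10,11,12,13,14,15,24,25,26,27,28,29,30,31): 1⊕0⊕1⊕1⊕0⊕1⊕1⊕1⊕0⊕0⊕0⊕0⊕1⊕0⊕0⊕1 = 0
s16 (pos 16,17,18,19,20,21,22,23,24,25,26,27,28,29,30,31): 0⊕1⊕0⊕1⊕1⊕0⊕0⊕1⊕0⊕0⊕0⊕0⊕1⊕0⊕0⊕1 = 0
Syndrome s16…s1 = 00011 → error at position 3.
Flip position 3: 0110100101101110101100100001001 → 0100100101101110101100100001001

0100100101101110101100100001001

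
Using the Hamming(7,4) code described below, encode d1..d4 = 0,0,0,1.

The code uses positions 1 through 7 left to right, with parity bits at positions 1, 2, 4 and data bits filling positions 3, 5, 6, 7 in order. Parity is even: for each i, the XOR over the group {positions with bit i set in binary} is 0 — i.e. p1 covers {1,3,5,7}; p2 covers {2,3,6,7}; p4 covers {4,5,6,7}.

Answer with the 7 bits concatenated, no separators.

Place data at non-parity positions: p1 p2 0 p4 0 0 1
p1 (pos 1,3,5,7): XOR of data positions = 0⊕0⊕1 = 1
p2 (pos 2,3,6,7): XOR of data positions = 0⊕0⊕1 = 1
p4 (pos 4,5,6,7): XOR of data positions = 0⊕0⊕1 = 1
Codeword: 1101001

1101001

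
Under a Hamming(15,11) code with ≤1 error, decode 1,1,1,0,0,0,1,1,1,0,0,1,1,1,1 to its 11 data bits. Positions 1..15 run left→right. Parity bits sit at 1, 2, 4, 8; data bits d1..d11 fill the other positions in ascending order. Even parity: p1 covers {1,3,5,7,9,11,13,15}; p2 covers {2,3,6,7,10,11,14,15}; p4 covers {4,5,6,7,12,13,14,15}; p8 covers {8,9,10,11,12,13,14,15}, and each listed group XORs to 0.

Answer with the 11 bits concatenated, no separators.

10111001111

s1 (pos 1,3,5,7,9,11,13,15): 1⊕1⊕0⊕1⊕1⊕0⊕1⊕1 = 0
s2 (pos 2,3,6,7,10,11,14,15): 1⊕1⊕0⊕1⊕0⊕0⊕1⊕1 = 1
s4 (pos 4,5,6,7,12,13,14,15): 0⊕0⊕0⊕1⊕1⊕1⊕1⊕1 = 1
s8 (pos 8,9,10,11,12,13,14,15): 1⊕1⊕0⊕0⊕1⊕1⊕1⊕1 = 0
Syndrome s8…s1 = 0110 → error at position 6.
Flip position 6: 111000111001111 → 111001111001111
Read data bits from positions 3,5,6,7,9,10,11,12,13,14,15: 10111001111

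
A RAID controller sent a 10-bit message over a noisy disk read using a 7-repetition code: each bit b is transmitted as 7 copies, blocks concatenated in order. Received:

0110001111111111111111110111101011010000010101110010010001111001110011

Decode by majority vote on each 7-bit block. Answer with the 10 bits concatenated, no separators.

Block 1 (0110001): 3 ones → 0
Block 2 (1111111): 7 ones → 1
Block 3 (1111111): 7 ones → 1
Block 4 (1110111): 6 ones → 1
Block 5 (1010110): 4 ones → 1
Block 6 (1000001): 2 ones → 0
Block 7 (0101110): 4 ones → 1
Block 8 (0100100): 2 ones → 0
Block 9 (0111100): 4 ones → 1
Block 10 (1110011): 5 ones → 1

0111101011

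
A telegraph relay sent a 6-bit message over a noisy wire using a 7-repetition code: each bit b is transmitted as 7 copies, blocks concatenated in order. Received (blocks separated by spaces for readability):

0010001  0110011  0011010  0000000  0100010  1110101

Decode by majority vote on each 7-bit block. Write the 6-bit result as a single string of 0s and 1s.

010001

Block 1 (0010001): 2 ones → 0
Block 2 (0110011): 4 ones → 1
Block 3 (0011010): 3 ones → 0
Block 4 (0000000): 0 ones → 0
Block 5 (0100010): 2 ones → 0
Block 6 (1110101): 5 ones → 1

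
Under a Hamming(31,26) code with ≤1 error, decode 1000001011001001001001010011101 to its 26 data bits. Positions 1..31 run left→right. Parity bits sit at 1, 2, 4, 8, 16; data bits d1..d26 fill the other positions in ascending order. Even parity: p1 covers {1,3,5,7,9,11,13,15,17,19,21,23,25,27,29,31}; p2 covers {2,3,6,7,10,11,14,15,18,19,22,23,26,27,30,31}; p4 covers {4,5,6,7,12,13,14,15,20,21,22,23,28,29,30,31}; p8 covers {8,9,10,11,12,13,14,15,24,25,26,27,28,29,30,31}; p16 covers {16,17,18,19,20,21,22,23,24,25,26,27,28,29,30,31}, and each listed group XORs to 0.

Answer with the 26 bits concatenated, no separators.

00011100100001001010011101

s1 (pos 1,3,5,7,9,11,13,15,17,19,21,23,25,27,29,31): 1⊕0⊕0⊕1⊕1⊕0⊕1⊕0⊕0⊕1⊕0⊕0⊕0⊕1⊕1⊕1 = 0
s2 (pos 2,3,6,7,10,11,14,15,18,19,22,23,26,27,30,31): 0⊕0⊕0⊕1⊕1⊕0⊕0⊕0⊕0⊕1⊕1⊕0⊕0⊕1⊕0⊕1 = 0
s4 (pos 4,5,6,7,12,13,14,15,20,21,22,23,28,29,30,31): 0⊕0⊕0⊕1⊕0⊕1⊕0⊕0⊕0⊕0⊕1⊕0⊕1⊕1⊕0⊕1 = 0
s8 (pos 8,9,10,11,12,13,14,15,24,25,26,27,28,29,30,31): 0⊕1⊕1⊕0⊕0⊕1⊕0⊕0⊕1⊕0⊕0⊕1⊕1⊕1⊕0⊕1 = 0
s16 (pos 16,17,18,19,20,21,22,23,24,25,26,27,28,29,30,31): 1⊕0⊕0⊕1⊕0⊕0⊕1⊕0⊕1⊕0⊕0⊕1⊕1⊕1⊕0⊕1 = 0
Syndrome s16…s1 = 00000 → no error.
Read data bits from positions 3,5,6,7,9,10,11,12,13,14,15,17,18,19,20,21,22,23,24,25,26,27,28,29,30,31: 00011100100001001010011101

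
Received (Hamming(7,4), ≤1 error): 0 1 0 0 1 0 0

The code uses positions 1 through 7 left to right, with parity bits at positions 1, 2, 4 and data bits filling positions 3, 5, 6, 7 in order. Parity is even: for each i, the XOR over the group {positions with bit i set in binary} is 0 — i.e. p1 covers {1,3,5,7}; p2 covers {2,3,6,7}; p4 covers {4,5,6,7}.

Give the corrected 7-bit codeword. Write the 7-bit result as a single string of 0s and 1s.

0100101

s1 (pos 1,3,5,7): 0⊕0⊕1⊕0 = 1
s2 (pos 2,3,6,7): 1⊕0⊕0⊕0 = 1
s4 (pos 4,5,6,7): 0⊕1⊕0⊕0 = 1
Syndrome s4…s1 = 111 → error at position 7.
Flip position 7: 0100100 → 0100101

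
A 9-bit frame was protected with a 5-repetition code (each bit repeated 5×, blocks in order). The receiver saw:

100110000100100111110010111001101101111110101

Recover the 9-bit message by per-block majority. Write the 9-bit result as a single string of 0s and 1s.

100101111

Block 1 (10011): 3 ones → 1
Block 2 (00001): 1 one → 0
Block 3 (00100): 1 one → 0
Block 4 (11111): 5 ones → 1
Block 5 (00101): 2 ones → 0
Block 6 (11001): 3 ones → 1
Block 7 (10110): 3 ones → 1
Block 8 (11111): 5 ones → 1
Block 9 (10101): 3 ones → 1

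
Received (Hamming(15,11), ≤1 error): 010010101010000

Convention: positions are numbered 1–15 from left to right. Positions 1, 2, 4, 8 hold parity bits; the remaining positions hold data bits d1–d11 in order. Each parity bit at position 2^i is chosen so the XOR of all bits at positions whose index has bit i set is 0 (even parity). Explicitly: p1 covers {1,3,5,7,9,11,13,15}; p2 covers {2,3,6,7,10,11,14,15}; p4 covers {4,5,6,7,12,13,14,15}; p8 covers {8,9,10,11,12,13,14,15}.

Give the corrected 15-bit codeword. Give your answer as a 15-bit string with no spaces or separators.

000010101010000

s1 (pos 1,3,5,7,9,11,13,15): 0⊕0⊕1⊕1⊕1⊕1⊕0⊕0 = 0
s2 (pos 2,3,6,7,10,11,14,15): 1⊕0⊕0⊕1⊕0⊕1⊕0⊕0 = 1
s4 (pos 4,5,6,7,12,13,14,15): 0⊕1⊕0⊕1⊕0⊕0⊕0⊕0 = 0
s8 (pos 8,9,10,11,12,13,14,15): 0⊕1⊕0⊕1⊕0⊕0⊕0⊕0 = 0
Syndrome s8…s1 = 0010 → error at position 2.
Flip position 2: 010010101010000 → 000010101010000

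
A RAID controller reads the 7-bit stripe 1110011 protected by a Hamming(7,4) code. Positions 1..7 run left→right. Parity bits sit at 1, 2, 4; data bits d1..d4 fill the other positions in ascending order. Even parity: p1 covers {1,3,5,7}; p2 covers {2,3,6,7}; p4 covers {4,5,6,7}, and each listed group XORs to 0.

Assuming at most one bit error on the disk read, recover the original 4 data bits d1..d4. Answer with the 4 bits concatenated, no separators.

1011

s1 (pos 1,3,5,7): 1⊕1⊕0⊕1 = 1
s2 (pos 2,3,6,7): 1⊕1⊕1⊕1 = 0
s4 (pos 4,5,6,7): 0⊕0⊕1⊕1 = 0
Syndrome s4…s1 = 001 → error at position 1.
Flip position 1: 1110011 → 0110011
Read data bits from positions 3,5,6,7: 1011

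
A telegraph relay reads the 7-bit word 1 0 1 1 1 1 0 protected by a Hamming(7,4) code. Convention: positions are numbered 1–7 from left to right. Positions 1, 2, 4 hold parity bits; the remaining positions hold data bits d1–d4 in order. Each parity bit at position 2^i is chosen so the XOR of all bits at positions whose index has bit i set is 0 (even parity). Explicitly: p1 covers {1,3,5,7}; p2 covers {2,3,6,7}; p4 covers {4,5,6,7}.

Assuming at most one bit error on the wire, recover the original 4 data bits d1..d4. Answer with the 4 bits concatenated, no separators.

s1 (pos 1,3,5,7): 1⊕1⊕1⊕0 = 1
s2 (pos 2,3,6,7): 0⊕1⊕1⊕0 = 0
s4 (pos 4,5,6,7): 1⊕1⊕1⊕0 = 1
Syndrome s4…s1 = 101 → error at position 5.
Flip position 5: 1011110 → 1011010
Read data bits from positions 3,5,6,7: 1010

1010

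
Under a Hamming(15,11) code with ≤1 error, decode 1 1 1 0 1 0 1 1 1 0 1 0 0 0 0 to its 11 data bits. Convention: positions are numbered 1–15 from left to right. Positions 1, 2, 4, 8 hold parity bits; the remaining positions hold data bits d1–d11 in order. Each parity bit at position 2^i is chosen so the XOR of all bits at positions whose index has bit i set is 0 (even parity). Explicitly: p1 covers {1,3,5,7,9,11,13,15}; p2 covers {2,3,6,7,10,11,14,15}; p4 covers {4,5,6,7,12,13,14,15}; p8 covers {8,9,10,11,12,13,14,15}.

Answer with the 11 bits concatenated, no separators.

11011010000

s1 (pos 1,3,5,7,9,11,13,15): 1⊕1⊕1⊕1⊕1⊕1⊕0⊕0 = 0
s2 (pos 2,3,6,7,10,11,14,15): 1⊕1⊕0⊕1⊕0⊕1⊕0⊕0 = 0
s4 (pos 4,5,6,7,12,13,14,15): 0⊕1⊕0⊕1⊕0⊕0⊕0⊕0 = 0
s8 (pos 8,9,10,11,12,13,14,15): 1⊕1⊕0⊕1⊕0⊕0⊕0⊕0 = 1
Syndrome s8…s1 = 1000 → error at position 8.
Flip position 8: 111010111010000 → 111010101010000
Read data bits from positions 3,5,6,7,9,10,11,12,13,14,15: 11011010000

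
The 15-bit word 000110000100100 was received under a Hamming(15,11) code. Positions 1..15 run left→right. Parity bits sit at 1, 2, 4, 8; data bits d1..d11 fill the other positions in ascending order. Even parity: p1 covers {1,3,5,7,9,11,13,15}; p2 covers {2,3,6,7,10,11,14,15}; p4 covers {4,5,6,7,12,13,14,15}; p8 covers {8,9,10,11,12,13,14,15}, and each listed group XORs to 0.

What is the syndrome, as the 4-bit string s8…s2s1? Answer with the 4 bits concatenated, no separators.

s1 (pos 1,3,5,7,9,11,13,15): 0⊕0⊕1⊕0⊕0⊕0⊕1⊕0 = 0
s2 (pos 2,3,6,7,10,11,14,15): 0⊕0⊕0⊕0⊕1⊕0⊕0⊕0 = 1
s4 (pos 4,5,6,7,12,13,14,15): 1⊕1⊕0⊕0⊕0⊕1⊕0⊕0 = 1
s8 (pos 8,9,10,11,12,13,14,15): 0⊕0⊕1⊕0⊕0⊕1⊕0⊕0 = 0
Syndrome s8…s1 = 0110 → error at position 6.

0110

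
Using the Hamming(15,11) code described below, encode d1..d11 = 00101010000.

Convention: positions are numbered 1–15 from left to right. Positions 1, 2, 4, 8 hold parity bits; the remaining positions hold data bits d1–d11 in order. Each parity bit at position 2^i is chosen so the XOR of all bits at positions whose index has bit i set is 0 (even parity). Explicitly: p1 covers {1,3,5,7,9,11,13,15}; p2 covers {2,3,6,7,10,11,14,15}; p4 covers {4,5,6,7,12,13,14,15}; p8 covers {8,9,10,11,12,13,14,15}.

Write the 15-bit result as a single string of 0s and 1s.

000101001010000

Place data at non-parity positions: p1 p2 0 p4 0 1 0 p8 1 0 1 0 0 0 0
p1 (pos 1,3,5,7,9,11,13,15): XOR of data positions = 0⊕0⊕0⊕1⊕1⊕0⊕0 = 0
p2 (pos 2,3,6,7,10,11,14,15): XOR of data positions = 0⊕1⊕0⊕0⊕1⊕0⊕0 = 0
p4 (pos 4,5,6,7,12,13,14,15): XOR of data positions = 0⊕1⊕0⊕0⊕0⊕0⊕0 = 1
p8 (pos 8,9,10,11,12,13,14,15): XOR of data positions = 1⊕0⊕1⊕0⊕0⊕0⊕0 = 0
Codeword: 000101001010000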